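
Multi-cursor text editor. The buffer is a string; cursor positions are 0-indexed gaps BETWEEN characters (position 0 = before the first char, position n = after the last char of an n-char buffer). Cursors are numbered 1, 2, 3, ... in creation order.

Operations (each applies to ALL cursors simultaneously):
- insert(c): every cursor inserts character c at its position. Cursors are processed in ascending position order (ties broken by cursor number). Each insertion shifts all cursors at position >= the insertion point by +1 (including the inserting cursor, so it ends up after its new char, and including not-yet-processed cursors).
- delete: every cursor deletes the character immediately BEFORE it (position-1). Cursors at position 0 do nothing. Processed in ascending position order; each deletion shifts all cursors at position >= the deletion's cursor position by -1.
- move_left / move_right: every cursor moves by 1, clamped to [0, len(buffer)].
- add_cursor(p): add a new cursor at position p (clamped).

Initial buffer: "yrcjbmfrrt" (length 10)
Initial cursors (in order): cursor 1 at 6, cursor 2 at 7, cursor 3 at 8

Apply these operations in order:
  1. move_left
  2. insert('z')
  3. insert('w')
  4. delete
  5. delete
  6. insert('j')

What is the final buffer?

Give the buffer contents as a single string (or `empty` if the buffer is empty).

Answer: yrcjbjmjfjrrt

Derivation:
After op 1 (move_left): buffer="yrcjbmfrrt" (len 10), cursors c1@5 c2@6 c3@7, authorship ..........
After op 2 (insert('z')): buffer="yrcjbzmzfzrrt" (len 13), cursors c1@6 c2@8 c3@10, authorship .....1.2.3...
After op 3 (insert('w')): buffer="yrcjbzwmzwfzwrrt" (len 16), cursors c1@7 c2@10 c3@13, authorship .....11.22.33...
After op 4 (delete): buffer="yrcjbzmzfzrrt" (len 13), cursors c1@6 c2@8 c3@10, authorship .....1.2.3...
After op 5 (delete): buffer="yrcjbmfrrt" (len 10), cursors c1@5 c2@6 c3@7, authorship ..........
After op 6 (insert('j')): buffer="yrcjbjmjfjrrt" (len 13), cursors c1@6 c2@8 c3@10, authorship .....1.2.3...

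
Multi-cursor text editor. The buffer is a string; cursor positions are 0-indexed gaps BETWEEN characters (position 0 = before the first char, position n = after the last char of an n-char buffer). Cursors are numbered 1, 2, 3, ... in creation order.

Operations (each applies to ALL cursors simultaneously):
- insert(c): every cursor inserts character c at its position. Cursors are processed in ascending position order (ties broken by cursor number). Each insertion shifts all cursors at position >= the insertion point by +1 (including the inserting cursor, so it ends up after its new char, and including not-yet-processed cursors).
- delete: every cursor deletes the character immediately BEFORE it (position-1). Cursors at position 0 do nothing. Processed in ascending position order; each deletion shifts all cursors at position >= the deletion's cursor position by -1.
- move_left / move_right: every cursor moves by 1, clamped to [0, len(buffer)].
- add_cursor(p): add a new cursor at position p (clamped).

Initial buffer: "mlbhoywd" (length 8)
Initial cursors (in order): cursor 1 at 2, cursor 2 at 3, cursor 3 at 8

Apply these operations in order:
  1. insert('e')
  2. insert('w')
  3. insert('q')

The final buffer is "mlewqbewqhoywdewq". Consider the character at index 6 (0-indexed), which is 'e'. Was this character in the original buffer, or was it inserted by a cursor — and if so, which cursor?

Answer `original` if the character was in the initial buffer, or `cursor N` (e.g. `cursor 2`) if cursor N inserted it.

Answer: cursor 2

Derivation:
After op 1 (insert('e')): buffer="mlebehoywde" (len 11), cursors c1@3 c2@5 c3@11, authorship ..1.2.....3
After op 2 (insert('w')): buffer="mlewbewhoywdew" (len 14), cursors c1@4 c2@7 c3@14, authorship ..11.22.....33
After op 3 (insert('q')): buffer="mlewqbewqhoywdewq" (len 17), cursors c1@5 c2@9 c3@17, authorship ..111.222.....333
Authorship (.=original, N=cursor N): . . 1 1 1 . 2 2 2 . . . . . 3 3 3
Index 6: author = 2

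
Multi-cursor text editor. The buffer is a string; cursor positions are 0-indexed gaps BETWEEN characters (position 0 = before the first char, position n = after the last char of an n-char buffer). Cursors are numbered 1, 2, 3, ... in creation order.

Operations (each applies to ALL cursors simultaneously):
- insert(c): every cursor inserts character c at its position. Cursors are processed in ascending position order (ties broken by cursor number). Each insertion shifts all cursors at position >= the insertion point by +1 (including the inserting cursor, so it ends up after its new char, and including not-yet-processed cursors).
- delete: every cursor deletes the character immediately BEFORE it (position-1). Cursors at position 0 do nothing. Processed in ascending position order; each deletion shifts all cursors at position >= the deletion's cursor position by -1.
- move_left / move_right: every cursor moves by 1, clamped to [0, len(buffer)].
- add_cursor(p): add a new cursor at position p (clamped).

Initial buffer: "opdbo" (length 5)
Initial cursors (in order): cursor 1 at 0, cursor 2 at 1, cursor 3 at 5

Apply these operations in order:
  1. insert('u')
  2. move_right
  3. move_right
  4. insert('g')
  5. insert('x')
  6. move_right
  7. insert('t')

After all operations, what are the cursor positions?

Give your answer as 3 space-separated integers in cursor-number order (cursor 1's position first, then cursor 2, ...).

After op 1 (insert('u')): buffer="uoupdbou" (len 8), cursors c1@1 c2@3 c3@8, authorship 1.2....3
After op 2 (move_right): buffer="uoupdbou" (len 8), cursors c1@2 c2@4 c3@8, authorship 1.2....3
After op 3 (move_right): buffer="uoupdbou" (len 8), cursors c1@3 c2@5 c3@8, authorship 1.2....3
After op 4 (insert('g')): buffer="uougpdgboug" (len 11), cursors c1@4 c2@7 c3@11, authorship 1.21..2..33
After op 5 (insert('x')): buffer="uougxpdgxbougx" (len 14), cursors c1@5 c2@9 c3@14, authorship 1.211..22..333
After op 6 (move_right): buffer="uougxpdgxbougx" (len 14), cursors c1@6 c2@10 c3@14, authorship 1.211..22..333
After op 7 (insert('t')): buffer="uougxptdgxbtougxt" (len 17), cursors c1@7 c2@12 c3@17, authorship 1.211.1.22.2.3333

Answer: 7 12 17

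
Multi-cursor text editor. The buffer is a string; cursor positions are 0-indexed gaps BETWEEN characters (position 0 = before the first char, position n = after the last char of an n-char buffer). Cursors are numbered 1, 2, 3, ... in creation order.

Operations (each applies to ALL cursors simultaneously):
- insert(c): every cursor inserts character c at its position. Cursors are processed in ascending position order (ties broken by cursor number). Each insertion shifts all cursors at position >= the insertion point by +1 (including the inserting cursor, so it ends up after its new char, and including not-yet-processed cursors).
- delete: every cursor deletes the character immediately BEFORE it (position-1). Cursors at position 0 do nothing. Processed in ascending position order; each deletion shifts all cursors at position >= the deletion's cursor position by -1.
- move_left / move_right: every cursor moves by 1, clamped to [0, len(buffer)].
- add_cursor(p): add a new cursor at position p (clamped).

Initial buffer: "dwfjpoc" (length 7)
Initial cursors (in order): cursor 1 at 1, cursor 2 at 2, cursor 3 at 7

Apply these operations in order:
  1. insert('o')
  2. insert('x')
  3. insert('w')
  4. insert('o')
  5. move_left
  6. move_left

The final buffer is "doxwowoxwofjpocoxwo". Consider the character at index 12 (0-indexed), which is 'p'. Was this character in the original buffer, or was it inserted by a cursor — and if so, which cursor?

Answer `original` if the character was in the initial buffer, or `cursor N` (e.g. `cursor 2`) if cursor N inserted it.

Answer: original

Derivation:
After op 1 (insert('o')): buffer="dowofjpoco" (len 10), cursors c1@2 c2@4 c3@10, authorship .1.2.....3
After op 2 (insert('x')): buffer="doxwoxfjpocox" (len 13), cursors c1@3 c2@6 c3@13, authorship .11.22.....33
After op 3 (insert('w')): buffer="doxwwoxwfjpocoxw" (len 16), cursors c1@4 c2@8 c3@16, authorship .111.222.....333
After op 4 (insert('o')): buffer="doxwowoxwofjpocoxwo" (len 19), cursors c1@5 c2@10 c3@19, authorship .1111.2222.....3333
After op 5 (move_left): buffer="doxwowoxwofjpocoxwo" (len 19), cursors c1@4 c2@9 c3@18, authorship .1111.2222.....3333
After op 6 (move_left): buffer="doxwowoxwofjpocoxwo" (len 19), cursors c1@3 c2@8 c3@17, authorship .1111.2222.....3333
Authorship (.=original, N=cursor N): . 1 1 1 1 . 2 2 2 2 . . . . . 3 3 3 3
Index 12: author = original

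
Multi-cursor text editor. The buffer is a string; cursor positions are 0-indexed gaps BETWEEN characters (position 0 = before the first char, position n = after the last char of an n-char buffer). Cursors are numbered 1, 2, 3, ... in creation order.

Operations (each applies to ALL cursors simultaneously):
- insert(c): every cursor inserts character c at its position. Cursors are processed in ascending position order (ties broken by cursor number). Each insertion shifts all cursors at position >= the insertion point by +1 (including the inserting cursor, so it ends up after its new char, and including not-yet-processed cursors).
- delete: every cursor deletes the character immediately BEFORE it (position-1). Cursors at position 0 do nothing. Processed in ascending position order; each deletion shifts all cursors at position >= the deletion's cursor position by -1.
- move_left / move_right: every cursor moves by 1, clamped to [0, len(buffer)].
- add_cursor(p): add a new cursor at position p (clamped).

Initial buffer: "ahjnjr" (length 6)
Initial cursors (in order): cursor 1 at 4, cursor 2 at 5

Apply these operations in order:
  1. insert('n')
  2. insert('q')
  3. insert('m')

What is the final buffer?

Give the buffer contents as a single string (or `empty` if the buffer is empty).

After op 1 (insert('n')): buffer="ahjnnjnr" (len 8), cursors c1@5 c2@7, authorship ....1.2.
After op 2 (insert('q')): buffer="ahjnnqjnqr" (len 10), cursors c1@6 c2@9, authorship ....11.22.
After op 3 (insert('m')): buffer="ahjnnqmjnqmr" (len 12), cursors c1@7 c2@11, authorship ....111.222.

Answer: ahjnnqmjnqmr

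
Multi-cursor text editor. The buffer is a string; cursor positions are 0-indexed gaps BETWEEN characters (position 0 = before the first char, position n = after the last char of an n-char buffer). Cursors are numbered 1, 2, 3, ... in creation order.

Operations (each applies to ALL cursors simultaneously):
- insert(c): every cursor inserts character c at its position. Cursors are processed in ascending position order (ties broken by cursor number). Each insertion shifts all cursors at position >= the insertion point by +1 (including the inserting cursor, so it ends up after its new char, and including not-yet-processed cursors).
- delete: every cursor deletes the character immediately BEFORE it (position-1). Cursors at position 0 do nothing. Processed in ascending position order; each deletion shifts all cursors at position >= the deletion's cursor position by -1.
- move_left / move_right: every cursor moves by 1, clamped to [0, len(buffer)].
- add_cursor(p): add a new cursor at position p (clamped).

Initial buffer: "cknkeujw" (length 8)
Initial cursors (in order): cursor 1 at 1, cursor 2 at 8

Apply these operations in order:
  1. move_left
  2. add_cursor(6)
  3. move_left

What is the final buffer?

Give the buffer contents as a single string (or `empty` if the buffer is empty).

After op 1 (move_left): buffer="cknkeujw" (len 8), cursors c1@0 c2@7, authorship ........
After op 2 (add_cursor(6)): buffer="cknkeujw" (len 8), cursors c1@0 c3@6 c2@7, authorship ........
After op 3 (move_left): buffer="cknkeujw" (len 8), cursors c1@0 c3@5 c2@6, authorship ........

Answer: cknkeujw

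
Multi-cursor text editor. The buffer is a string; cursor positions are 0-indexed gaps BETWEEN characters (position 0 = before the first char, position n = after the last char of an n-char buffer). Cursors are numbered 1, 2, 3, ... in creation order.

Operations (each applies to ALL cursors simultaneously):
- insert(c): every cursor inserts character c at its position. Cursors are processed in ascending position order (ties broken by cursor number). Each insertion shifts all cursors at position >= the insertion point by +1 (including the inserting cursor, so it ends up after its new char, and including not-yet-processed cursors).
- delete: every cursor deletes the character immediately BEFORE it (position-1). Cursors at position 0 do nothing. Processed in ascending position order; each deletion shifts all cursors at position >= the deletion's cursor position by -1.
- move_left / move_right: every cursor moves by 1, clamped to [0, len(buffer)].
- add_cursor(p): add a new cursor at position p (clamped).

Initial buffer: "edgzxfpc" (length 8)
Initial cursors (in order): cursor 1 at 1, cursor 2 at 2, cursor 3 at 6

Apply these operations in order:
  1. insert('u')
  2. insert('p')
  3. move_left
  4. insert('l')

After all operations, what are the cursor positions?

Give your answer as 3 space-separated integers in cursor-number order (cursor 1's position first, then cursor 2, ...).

After op 1 (insert('u')): buffer="eudugzxfupc" (len 11), cursors c1@2 c2@4 c3@9, authorship .1.2....3..
After op 2 (insert('p')): buffer="eupdupgzxfuppc" (len 14), cursors c1@3 c2@6 c3@12, authorship .11.22....33..
After op 3 (move_left): buffer="eupdupgzxfuppc" (len 14), cursors c1@2 c2@5 c3@11, authorship .11.22....33..
After op 4 (insert('l')): buffer="eulpdulpgzxfulppc" (len 17), cursors c1@3 c2@7 c3@14, authorship .111.222....333..

Answer: 3 7 14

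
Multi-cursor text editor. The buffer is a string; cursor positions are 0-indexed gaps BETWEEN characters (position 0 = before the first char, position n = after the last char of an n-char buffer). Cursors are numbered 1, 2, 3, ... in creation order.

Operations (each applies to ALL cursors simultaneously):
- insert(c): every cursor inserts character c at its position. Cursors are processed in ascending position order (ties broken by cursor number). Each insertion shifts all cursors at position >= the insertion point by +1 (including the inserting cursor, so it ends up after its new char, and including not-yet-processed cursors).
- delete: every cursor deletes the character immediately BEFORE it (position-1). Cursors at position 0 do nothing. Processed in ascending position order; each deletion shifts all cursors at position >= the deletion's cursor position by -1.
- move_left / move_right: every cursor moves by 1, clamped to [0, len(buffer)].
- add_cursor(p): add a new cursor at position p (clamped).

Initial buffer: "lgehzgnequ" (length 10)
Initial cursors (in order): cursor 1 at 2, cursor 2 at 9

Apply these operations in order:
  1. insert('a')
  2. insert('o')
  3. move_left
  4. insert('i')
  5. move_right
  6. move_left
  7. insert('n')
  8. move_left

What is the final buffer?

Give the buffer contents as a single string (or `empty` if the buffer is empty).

Answer: lgainoehzgneqainou

Derivation:
After op 1 (insert('a')): buffer="lgaehzgneqau" (len 12), cursors c1@3 c2@11, authorship ..1.......2.
After op 2 (insert('o')): buffer="lgaoehzgneqaou" (len 14), cursors c1@4 c2@13, authorship ..11.......22.
After op 3 (move_left): buffer="lgaoehzgneqaou" (len 14), cursors c1@3 c2@12, authorship ..11.......22.
After op 4 (insert('i')): buffer="lgaioehzgneqaiou" (len 16), cursors c1@4 c2@14, authorship ..111.......222.
After op 5 (move_right): buffer="lgaioehzgneqaiou" (len 16), cursors c1@5 c2@15, authorship ..111.......222.
After op 6 (move_left): buffer="lgaioehzgneqaiou" (len 16), cursors c1@4 c2@14, authorship ..111.......222.
After op 7 (insert('n')): buffer="lgainoehzgneqainou" (len 18), cursors c1@5 c2@16, authorship ..1111.......2222.
After op 8 (move_left): buffer="lgainoehzgneqainou" (len 18), cursors c1@4 c2@15, authorship ..1111.......2222.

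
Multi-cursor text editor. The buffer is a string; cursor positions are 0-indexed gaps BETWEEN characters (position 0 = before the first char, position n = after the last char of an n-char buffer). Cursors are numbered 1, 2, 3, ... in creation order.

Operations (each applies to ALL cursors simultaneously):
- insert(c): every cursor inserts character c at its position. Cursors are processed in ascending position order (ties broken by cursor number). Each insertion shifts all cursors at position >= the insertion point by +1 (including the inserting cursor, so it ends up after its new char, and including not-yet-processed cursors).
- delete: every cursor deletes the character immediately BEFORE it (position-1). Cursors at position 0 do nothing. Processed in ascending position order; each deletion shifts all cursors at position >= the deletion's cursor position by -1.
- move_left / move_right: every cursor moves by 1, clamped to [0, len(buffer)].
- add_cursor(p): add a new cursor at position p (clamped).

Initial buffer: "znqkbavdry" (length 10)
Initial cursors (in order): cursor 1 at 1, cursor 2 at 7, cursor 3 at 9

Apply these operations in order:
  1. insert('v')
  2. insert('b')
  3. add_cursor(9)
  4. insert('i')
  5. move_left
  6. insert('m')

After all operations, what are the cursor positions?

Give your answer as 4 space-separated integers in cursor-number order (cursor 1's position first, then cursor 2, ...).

After op 1 (insert('v')): buffer="zvnqkbavvdrvy" (len 13), cursors c1@2 c2@9 c3@12, authorship .1......2..3.
After op 2 (insert('b')): buffer="zvbnqkbavvbdrvby" (len 16), cursors c1@3 c2@11 c3@15, authorship .11......22..33.
After op 3 (add_cursor(9)): buffer="zvbnqkbavvbdrvby" (len 16), cursors c1@3 c4@9 c2@11 c3@15, authorship .11......22..33.
After op 4 (insert('i')): buffer="zvbinqkbavivbidrvbiy" (len 20), cursors c1@4 c4@11 c2@14 c3@19, authorship .111......4222..333.
After op 5 (move_left): buffer="zvbinqkbavivbidrvbiy" (len 20), cursors c1@3 c4@10 c2@13 c3@18, authorship .111......4222..333.
After op 6 (insert('m')): buffer="zvbminqkbavmivbmidrvbmiy" (len 24), cursors c1@4 c4@12 c2@16 c3@22, authorship .1111......442222..3333.

Answer: 4 16 22 12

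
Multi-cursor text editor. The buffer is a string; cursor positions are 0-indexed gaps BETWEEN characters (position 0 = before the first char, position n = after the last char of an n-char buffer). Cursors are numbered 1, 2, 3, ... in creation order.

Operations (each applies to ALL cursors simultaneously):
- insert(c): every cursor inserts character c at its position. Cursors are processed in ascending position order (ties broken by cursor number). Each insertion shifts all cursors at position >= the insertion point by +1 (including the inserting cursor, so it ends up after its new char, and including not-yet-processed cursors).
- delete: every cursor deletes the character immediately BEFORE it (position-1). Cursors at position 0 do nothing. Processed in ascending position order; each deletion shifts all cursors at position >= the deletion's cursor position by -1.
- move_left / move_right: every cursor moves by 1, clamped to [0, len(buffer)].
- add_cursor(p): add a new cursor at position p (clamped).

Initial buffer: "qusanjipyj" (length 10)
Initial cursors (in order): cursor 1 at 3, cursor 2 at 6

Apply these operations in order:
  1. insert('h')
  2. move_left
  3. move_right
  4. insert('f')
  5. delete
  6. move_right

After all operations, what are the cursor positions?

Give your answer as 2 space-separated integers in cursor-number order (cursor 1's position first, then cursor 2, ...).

After op 1 (insert('h')): buffer="qushanjhipyj" (len 12), cursors c1@4 c2@8, authorship ...1...2....
After op 2 (move_left): buffer="qushanjhipyj" (len 12), cursors c1@3 c2@7, authorship ...1...2....
After op 3 (move_right): buffer="qushanjhipyj" (len 12), cursors c1@4 c2@8, authorship ...1...2....
After op 4 (insert('f')): buffer="qushfanjhfipyj" (len 14), cursors c1@5 c2@10, authorship ...11...22....
After op 5 (delete): buffer="qushanjhipyj" (len 12), cursors c1@4 c2@8, authorship ...1...2....
After op 6 (move_right): buffer="qushanjhipyj" (len 12), cursors c1@5 c2@9, authorship ...1...2....

Answer: 5 9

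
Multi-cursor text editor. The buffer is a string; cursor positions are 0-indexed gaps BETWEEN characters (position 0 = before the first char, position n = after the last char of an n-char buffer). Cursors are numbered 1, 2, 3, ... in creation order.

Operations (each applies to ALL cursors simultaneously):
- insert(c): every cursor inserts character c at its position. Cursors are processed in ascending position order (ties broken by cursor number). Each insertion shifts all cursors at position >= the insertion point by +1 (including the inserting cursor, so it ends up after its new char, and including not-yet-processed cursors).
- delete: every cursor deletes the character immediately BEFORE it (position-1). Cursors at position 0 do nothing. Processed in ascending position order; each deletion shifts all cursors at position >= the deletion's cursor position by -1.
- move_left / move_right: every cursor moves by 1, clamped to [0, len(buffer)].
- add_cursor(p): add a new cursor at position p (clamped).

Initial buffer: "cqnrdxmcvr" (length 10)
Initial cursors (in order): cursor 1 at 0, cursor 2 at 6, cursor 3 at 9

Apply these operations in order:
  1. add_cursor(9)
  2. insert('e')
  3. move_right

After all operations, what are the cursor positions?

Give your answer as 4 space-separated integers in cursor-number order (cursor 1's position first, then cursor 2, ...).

Answer: 2 9 14 14

Derivation:
After op 1 (add_cursor(9)): buffer="cqnrdxmcvr" (len 10), cursors c1@0 c2@6 c3@9 c4@9, authorship ..........
After op 2 (insert('e')): buffer="ecqnrdxemcveer" (len 14), cursors c1@1 c2@8 c3@13 c4@13, authorship 1......2...34.
After op 3 (move_right): buffer="ecqnrdxemcveer" (len 14), cursors c1@2 c2@9 c3@14 c4@14, authorship 1......2...34.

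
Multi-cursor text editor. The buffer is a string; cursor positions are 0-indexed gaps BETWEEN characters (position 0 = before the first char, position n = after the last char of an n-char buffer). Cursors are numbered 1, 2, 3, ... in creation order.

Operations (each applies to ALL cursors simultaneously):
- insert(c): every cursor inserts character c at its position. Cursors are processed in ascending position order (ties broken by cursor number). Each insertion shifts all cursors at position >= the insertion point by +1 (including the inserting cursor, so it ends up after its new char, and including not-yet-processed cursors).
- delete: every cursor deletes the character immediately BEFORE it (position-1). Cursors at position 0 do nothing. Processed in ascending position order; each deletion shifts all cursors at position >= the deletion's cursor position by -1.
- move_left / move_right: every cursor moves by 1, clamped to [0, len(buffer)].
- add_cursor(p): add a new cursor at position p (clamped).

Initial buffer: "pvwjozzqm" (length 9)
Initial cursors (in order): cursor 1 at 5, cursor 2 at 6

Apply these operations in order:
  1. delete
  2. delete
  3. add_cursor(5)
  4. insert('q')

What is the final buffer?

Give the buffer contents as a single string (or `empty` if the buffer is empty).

Answer: pvqqzqmq

Derivation:
After op 1 (delete): buffer="pvwjzqm" (len 7), cursors c1@4 c2@4, authorship .......
After op 2 (delete): buffer="pvzqm" (len 5), cursors c1@2 c2@2, authorship .....
After op 3 (add_cursor(5)): buffer="pvzqm" (len 5), cursors c1@2 c2@2 c3@5, authorship .....
After op 4 (insert('q')): buffer="pvqqzqmq" (len 8), cursors c1@4 c2@4 c3@8, authorship ..12...3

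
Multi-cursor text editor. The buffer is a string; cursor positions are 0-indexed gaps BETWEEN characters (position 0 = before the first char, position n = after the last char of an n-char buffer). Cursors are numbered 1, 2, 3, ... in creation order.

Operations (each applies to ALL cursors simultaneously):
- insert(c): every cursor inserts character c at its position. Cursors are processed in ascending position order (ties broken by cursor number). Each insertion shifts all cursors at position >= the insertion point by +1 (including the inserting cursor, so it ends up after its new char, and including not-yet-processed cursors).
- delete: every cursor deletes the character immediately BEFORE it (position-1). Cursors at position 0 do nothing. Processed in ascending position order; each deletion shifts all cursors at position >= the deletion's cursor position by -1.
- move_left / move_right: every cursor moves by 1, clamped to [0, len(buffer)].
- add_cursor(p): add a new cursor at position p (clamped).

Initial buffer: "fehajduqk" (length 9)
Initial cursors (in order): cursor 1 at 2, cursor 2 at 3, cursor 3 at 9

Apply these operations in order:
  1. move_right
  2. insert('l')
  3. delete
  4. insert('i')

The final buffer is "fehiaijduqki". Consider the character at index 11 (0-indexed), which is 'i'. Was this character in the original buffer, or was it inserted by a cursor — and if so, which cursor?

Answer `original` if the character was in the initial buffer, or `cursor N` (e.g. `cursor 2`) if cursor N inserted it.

After op 1 (move_right): buffer="fehajduqk" (len 9), cursors c1@3 c2@4 c3@9, authorship .........
After op 2 (insert('l')): buffer="fehlaljduqkl" (len 12), cursors c1@4 c2@6 c3@12, authorship ...1.2.....3
After op 3 (delete): buffer="fehajduqk" (len 9), cursors c1@3 c2@4 c3@9, authorship .........
After op 4 (insert('i')): buffer="fehiaijduqki" (len 12), cursors c1@4 c2@6 c3@12, authorship ...1.2.....3
Authorship (.=original, N=cursor N): . . . 1 . 2 . . . . . 3
Index 11: author = 3

Answer: cursor 3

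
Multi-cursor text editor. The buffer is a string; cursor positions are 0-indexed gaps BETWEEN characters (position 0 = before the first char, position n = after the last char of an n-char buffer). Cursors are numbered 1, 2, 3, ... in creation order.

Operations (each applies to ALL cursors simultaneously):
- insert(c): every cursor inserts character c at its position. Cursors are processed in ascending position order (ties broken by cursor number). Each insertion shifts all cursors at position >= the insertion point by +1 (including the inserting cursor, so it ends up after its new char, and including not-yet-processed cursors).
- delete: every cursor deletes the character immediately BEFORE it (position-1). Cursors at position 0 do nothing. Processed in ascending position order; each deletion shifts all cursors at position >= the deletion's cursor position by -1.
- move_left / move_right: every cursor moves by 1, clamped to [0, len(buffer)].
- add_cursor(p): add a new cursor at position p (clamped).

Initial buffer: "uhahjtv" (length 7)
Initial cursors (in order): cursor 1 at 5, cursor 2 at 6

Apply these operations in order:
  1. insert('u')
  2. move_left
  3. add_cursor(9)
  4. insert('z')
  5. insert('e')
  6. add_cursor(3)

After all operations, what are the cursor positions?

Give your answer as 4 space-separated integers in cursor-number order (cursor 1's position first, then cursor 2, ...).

Answer: 7 11 15 3

Derivation:
After op 1 (insert('u')): buffer="uhahjutuv" (len 9), cursors c1@6 c2@8, authorship .....1.2.
After op 2 (move_left): buffer="uhahjutuv" (len 9), cursors c1@5 c2@7, authorship .....1.2.
After op 3 (add_cursor(9)): buffer="uhahjutuv" (len 9), cursors c1@5 c2@7 c3@9, authorship .....1.2.
After op 4 (insert('z')): buffer="uhahjzutzuvz" (len 12), cursors c1@6 c2@9 c3@12, authorship .....11.22.3
After op 5 (insert('e')): buffer="uhahjzeutzeuvze" (len 15), cursors c1@7 c2@11 c3@15, authorship .....111.222.33
After op 6 (add_cursor(3)): buffer="uhahjzeutzeuvze" (len 15), cursors c4@3 c1@7 c2@11 c3@15, authorship .....111.222.33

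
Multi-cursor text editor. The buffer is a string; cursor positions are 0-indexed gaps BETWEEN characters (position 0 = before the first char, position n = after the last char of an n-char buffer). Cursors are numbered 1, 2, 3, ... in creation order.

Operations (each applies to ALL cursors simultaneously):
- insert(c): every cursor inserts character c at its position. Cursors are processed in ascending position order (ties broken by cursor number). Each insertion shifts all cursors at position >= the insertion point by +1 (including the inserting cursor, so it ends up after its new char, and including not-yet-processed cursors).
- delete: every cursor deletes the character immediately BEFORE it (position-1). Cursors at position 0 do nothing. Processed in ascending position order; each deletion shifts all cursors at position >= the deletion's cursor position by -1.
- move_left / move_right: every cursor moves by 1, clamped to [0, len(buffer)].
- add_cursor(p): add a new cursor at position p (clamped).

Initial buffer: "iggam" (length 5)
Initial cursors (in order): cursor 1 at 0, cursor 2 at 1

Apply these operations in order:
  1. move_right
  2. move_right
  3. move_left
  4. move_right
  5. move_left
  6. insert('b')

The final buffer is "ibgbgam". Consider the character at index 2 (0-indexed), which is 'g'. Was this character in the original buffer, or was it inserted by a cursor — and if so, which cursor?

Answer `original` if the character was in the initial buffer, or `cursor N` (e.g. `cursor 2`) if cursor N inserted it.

Answer: original

Derivation:
After op 1 (move_right): buffer="iggam" (len 5), cursors c1@1 c2@2, authorship .....
After op 2 (move_right): buffer="iggam" (len 5), cursors c1@2 c2@3, authorship .....
After op 3 (move_left): buffer="iggam" (len 5), cursors c1@1 c2@2, authorship .....
After op 4 (move_right): buffer="iggam" (len 5), cursors c1@2 c2@3, authorship .....
After op 5 (move_left): buffer="iggam" (len 5), cursors c1@1 c2@2, authorship .....
After op 6 (insert('b')): buffer="ibgbgam" (len 7), cursors c1@2 c2@4, authorship .1.2...
Authorship (.=original, N=cursor N): . 1 . 2 . . .
Index 2: author = original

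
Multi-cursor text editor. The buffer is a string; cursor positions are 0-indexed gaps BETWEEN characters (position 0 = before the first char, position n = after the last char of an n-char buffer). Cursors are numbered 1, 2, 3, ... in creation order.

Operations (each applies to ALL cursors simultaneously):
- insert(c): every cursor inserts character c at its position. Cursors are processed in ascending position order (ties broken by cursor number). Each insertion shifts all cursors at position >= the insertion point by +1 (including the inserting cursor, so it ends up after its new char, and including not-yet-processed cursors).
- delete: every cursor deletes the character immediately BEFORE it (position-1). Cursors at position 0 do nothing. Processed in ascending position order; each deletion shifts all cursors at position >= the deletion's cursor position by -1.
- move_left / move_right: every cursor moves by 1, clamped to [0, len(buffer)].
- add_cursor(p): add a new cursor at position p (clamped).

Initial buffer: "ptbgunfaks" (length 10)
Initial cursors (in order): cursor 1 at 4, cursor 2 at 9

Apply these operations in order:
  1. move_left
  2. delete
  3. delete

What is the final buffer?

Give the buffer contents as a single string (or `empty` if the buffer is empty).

Answer: pgunks

Derivation:
After op 1 (move_left): buffer="ptbgunfaks" (len 10), cursors c1@3 c2@8, authorship ..........
After op 2 (delete): buffer="ptgunfks" (len 8), cursors c1@2 c2@6, authorship ........
After op 3 (delete): buffer="pgunks" (len 6), cursors c1@1 c2@4, authorship ......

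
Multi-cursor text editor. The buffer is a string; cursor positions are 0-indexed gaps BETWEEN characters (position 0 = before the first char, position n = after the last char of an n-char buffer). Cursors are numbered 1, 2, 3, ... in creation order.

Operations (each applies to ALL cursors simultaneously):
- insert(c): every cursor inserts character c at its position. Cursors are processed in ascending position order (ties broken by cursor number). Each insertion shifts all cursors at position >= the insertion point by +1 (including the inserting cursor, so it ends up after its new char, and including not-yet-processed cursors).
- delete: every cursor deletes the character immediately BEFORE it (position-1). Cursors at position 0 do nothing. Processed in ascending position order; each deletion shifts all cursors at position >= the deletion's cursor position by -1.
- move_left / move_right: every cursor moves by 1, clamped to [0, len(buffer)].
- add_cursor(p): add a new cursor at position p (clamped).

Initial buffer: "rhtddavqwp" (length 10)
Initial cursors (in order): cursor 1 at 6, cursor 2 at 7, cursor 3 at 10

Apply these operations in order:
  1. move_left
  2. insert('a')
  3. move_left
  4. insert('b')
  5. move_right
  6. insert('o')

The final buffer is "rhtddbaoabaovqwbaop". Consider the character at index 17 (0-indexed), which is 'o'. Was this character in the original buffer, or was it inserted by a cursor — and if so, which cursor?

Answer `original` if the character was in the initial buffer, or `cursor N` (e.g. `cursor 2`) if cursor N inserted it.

After op 1 (move_left): buffer="rhtddavqwp" (len 10), cursors c1@5 c2@6 c3@9, authorship ..........
After op 2 (insert('a')): buffer="rhtddaaavqwap" (len 13), cursors c1@6 c2@8 c3@12, authorship .....1.2...3.
After op 3 (move_left): buffer="rhtddaaavqwap" (len 13), cursors c1@5 c2@7 c3@11, authorship .....1.2...3.
After op 4 (insert('b')): buffer="rhtddbaabavqwbap" (len 16), cursors c1@6 c2@9 c3@14, authorship .....11.22...33.
After op 5 (move_right): buffer="rhtddbaabavqwbap" (len 16), cursors c1@7 c2@10 c3@15, authorship .....11.22...33.
After op 6 (insert('o')): buffer="rhtddbaoabaovqwbaop" (len 19), cursors c1@8 c2@12 c3@18, authorship .....111.222...333.
Authorship (.=original, N=cursor N): . . . . . 1 1 1 . 2 2 2 . . . 3 3 3 .
Index 17: author = 3

Answer: cursor 3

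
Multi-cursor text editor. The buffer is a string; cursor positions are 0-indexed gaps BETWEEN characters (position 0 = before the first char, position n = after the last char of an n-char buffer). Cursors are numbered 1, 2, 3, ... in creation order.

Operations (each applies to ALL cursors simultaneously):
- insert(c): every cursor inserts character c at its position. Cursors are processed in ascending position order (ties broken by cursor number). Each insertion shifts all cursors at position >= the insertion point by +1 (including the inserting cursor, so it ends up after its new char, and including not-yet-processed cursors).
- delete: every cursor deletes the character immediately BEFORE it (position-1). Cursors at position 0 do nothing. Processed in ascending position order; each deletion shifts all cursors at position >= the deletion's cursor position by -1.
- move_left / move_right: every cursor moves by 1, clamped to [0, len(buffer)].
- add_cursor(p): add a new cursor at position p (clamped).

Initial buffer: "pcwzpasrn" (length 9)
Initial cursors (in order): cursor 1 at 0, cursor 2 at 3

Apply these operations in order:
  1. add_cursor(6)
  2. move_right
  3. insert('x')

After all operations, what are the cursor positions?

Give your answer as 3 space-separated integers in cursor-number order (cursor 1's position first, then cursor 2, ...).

After op 1 (add_cursor(6)): buffer="pcwzpasrn" (len 9), cursors c1@0 c2@3 c3@6, authorship .........
After op 2 (move_right): buffer="pcwzpasrn" (len 9), cursors c1@1 c2@4 c3@7, authorship .........
After op 3 (insert('x')): buffer="pxcwzxpasxrn" (len 12), cursors c1@2 c2@6 c3@10, authorship .1...2...3..

Answer: 2 6 10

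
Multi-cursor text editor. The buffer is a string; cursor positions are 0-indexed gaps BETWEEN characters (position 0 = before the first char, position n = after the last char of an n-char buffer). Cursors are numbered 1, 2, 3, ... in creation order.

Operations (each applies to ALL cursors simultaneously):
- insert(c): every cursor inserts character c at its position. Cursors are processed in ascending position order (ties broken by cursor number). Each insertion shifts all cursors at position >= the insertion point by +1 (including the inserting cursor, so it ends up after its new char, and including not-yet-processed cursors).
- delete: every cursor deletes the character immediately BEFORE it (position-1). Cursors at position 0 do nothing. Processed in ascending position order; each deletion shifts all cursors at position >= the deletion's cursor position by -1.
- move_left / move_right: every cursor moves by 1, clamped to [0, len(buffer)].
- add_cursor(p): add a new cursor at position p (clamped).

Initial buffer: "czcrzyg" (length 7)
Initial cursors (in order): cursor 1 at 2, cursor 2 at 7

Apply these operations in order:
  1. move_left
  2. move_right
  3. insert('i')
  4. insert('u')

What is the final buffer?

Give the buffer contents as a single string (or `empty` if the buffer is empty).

Answer: cziucrzygiu

Derivation:
After op 1 (move_left): buffer="czcrzyg" (len 7), cursors c1@1 c2@6, authorship .......
After op 2 (move_right): buffer="czcrzyg" (len 7), cursors c1@2 c2@7, authorship .......
After op 3 (insert('i')): buffer="czicrzygi" (len 9), cursors c1@3 c2@9, authorship ..1.....2
After op 4 (insert('u')): buffer="cziucrzygiu" (len 11), cursors c1@4 c2@11, authorship ..11.....22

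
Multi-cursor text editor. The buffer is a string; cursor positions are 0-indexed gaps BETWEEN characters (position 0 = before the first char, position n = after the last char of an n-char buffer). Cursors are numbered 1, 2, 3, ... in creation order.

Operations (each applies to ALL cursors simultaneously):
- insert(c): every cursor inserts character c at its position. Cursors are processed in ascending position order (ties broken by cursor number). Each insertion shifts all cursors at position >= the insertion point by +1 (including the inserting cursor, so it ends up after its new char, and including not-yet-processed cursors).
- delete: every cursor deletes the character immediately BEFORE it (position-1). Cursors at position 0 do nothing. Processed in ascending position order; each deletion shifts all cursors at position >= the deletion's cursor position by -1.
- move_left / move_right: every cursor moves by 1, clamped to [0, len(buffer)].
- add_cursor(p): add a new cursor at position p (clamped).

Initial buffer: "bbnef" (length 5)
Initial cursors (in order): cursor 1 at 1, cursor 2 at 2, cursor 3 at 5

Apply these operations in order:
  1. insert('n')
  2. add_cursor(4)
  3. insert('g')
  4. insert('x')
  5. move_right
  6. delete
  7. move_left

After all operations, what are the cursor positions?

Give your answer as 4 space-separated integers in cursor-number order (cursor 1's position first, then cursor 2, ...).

After op 1 (insert('n')): buffer="bnbnnefn" (len 8), cursors c1@2 c2@4 c3@8, authorship .1.2...3
After op 2 (add_cursor(4)): buffer="bnbnnefn" (len 8), cursors c1@2 c2@4 c4@4 c3@8, authorship .1.2...3
After op 3 (insert('g')): buffer="bngbnggnefng" (len 12), cursors c1@3 c2@7 c4@7 c3@12, authorship .11.224...33
After op 4 (insert('x')): buffer="bngxbnggxxnefngx" (len 16), cursors c1@4 c2@10 c4@10 c3@16, authorship .111.22424...333
After op 5 (move_right): buffer="bngxbnggxxnefngx" (len 16), cursors c1@5 c2@11 c4@11 c3@16, authorship .111.22424...333
After op 6 (delete): buffer="bngxnggxefng" (len 12), cursors c1@4 c2@8 c4@8 c3@12, authorship .1112242..33
After op 7 (move_left): buffer="bngxnggxefng" (len 12), cursors c1@3 c2@7 c4@7 c3@11, authorship .1112242..33

Answer: 3 7 11 7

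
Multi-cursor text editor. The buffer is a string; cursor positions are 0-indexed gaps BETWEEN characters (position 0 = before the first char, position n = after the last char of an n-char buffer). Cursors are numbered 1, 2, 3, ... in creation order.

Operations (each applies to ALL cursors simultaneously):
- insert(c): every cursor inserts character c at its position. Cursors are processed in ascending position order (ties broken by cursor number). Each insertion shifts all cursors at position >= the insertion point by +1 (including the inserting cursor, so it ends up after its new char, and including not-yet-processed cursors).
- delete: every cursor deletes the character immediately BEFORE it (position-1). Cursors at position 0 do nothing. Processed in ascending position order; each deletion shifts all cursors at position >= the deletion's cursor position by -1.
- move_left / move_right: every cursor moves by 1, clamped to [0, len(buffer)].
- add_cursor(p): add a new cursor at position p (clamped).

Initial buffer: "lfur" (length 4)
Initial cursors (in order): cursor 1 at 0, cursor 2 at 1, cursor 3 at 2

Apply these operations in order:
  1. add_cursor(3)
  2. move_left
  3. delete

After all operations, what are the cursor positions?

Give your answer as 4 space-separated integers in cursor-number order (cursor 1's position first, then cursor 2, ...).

After op 1 (add_cursor(3)): buffer="lfur" (len 4), cursors c1@0 c2@1 c3@2 c4@3, authorship ....
After op 2 (move_left): buffer="lfur" (len 4), cursors c1@0 c2@0 c3@1 c4@2, authorship ....
After op 3 (delete): buffer="ur" (len 2), cursors c1@0 c2@0 c3@0 c4@0, authorship ..

Answer: 0 0 0 0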